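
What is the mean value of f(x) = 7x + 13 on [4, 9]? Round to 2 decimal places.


Average value = 1/(b-a) * integral from a to b of f(x) dx
First compute the integral of 7x + 13:
F(x) = (7/2)x^2 + 13x
F(9) = 7/2 * 81 + 13 * 9 = 801/2
F(4) = 7/2 * 16 + 13 * 4 = 108
Integral = 801/2 - 108 = 585/2
Average = (585/2) / (9 - 4) = (585/2) / 5
= 117/2 = 58.50

58.50


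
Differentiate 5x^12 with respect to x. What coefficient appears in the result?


We apply the power rule: d/dx [ax^n] = a*n * x^(n-1)
d/dx [5x^12]
= 5 * 12 * x^(12-1)
= 60x^11
The coefficient is 60

60


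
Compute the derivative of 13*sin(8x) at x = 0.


Apply the chain rule to differentiate 13*sin(8x):
d/dx [13*sin(8x)]
= 13 * cos(8x) * d/dx(8x)
= 13 * 8 * cos(8x)
= 104 * cos(8x)
Evaluate at x = 0:
= 104 * cos(0)
= 104 * 1
= 104

104


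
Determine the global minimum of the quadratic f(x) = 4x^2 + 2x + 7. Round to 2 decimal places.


For a quadratic f(x) = ax^2 + bx + c with a > 0, the minimum is at the vertex.
Vertex x-coordinate: x = -b/(2a)
x = -(2) / (2 * 4)
x = -2/8 = -1/4
Substitute back to find the minimum value:
f(-1/4) = 4 * (-1/4)^2 + 2 * (-1/4) + 7
= 1/4 - 1/2 + 7
= 27/4 = 6.75

6.75


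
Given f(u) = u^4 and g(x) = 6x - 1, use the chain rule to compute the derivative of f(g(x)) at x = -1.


Using the chain rule: (f(g(x)))' = f'(g(x)) * g'(x)
First, find g(-1):
g(-1) = 6 * (-1) - 1 = -7
Next, f'(u) = 4u^3
And g'(x) = 6
So f'(g(-1)) * g'(-1)
= 4 * (-7)^3 * 6
= 4 * (-343) * 6
= -8232

-8232


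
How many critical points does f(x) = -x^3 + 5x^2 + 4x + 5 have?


Find where f'(x) = 0:
f(x) = -x^3 + 5x^2 + 4x + 5
f'(x) = -3x^2 + 10x + 4
This is a quadratic in x. Use the discriminant to count real roots.
Discriminant = (10)^2 - 4 * (-3) * 4
= 100 - (-48)
= 148
Since discriminant > 0, f'(x) = 0 has 2 real solutions.
Number of critical points: 2

2


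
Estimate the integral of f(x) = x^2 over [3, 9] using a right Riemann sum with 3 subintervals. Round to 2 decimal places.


Right Riemann sum uses right endpoints of each subinterval.
Interval: [3, 9], n = 3
dx = (9 - 3) / 3 = 2
Right endpoints: [5, 7, 9]
f values: [25, 49, 81]
Sum = dx * (sum of f values)
= 2 * 155
= 310 = 310.00

310.00


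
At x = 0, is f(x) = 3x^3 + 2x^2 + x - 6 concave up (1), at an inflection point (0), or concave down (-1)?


Concavity is determined by the sign of f''(x).
f(x) = 3x^3 + 2x^2 + x - 6
f'(x) = 9x^2 + 4x + 1
f''(x) = 18x + 4
f''(0) = 18 * 0 + 4
= 0 + 4
= 4
Since f''(0) > 0, the function is concave up (1)

1


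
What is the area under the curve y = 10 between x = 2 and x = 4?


The area under a constant function y = 10 is a rectangle.
Width = 4 - 2 = 2
Height = 10
Area = width * height
= 2 * 10
= 20

20


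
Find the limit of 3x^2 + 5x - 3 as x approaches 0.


Since polynomials are continuous, we use direct substitution.
lim(x->0) of 3x^2 + 5x - 3
= 3 * 0^2 + 5 * 0 - 3
= 0 + 0 - 3
= -3

-3


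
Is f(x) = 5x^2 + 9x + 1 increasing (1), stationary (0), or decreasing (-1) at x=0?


Compute f'(x) to determine behavior:
f'(x) = 10x + 9
f'(0) = 10 * 0 + 9
= 0 + 9
= 9
Since f'(0) > 0, the function is increasing (1)

1


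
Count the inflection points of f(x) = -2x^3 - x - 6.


Inflection points occur where f''(x) = 0 and concavity changes.
f(x) = -2x^3 - x - 6
f'(x) = -6x^2 - 1
f''(x) = -12x
Set f''(x) = 0:
-12x = 0
x = 0 / (-12) = 0
Since f''(x) is linear (degree 1), it changes sign at this point.
Therefore there is exactly 1 inflection point.

1


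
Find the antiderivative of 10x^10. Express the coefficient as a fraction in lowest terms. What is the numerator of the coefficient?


Apply the power rule for integration:
integral of ax^n dx = a/(n+1) * x^(n+1) + C
integral of 10x^10 dx
= 10/11 * x^11 + C
The coefficient in lowest terms is 10/11, and its numerator is 10

10


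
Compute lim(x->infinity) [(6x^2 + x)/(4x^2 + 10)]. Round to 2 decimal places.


For limits at infinity with equal-degree polynomials,
we compare leading coefficients.
Numerator leading term: 6x^2
Denominator leading term: 4x^2
Divide both by x^2:
lim = (6 + 1/x) / (4 + 10/x^2)
As x -> infinity, the 1/x and 1/x^2 terms vanish:
= 6/4 = 3/2 = 1.50

1.50


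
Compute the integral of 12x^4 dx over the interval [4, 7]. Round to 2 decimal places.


Find the antiderivative of 12x^4:
F(x) = 12/5 * x^5
Apply the Fundamental Theorem of Calculus:
F(7) - F(4)
= 12/5 * 7^5 - 12/5 * 4^5
= 12/5 * (16807 - 1024)
= 12/5 * 15783
= 189396/5 = 37879.20

37879.20


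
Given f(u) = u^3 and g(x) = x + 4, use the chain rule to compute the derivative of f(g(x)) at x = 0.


Using the chain rule: (f(g(x)))' = f'(g(x)) * g'(x)
First, find g(0):
g(0) = 1 * 0 + 4 = 4
Next, f'(u) = 3u^2
And g'(x) = 1
So f'(g(0)) * g'(0)
= 3 * 4^2 * 1
= 3 * 16 * 1
= 48

48


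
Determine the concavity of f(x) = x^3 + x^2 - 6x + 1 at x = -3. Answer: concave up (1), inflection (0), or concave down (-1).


Concavity is determined by the sign of f''(x).
f(x) = x^3 + x^2 - 6x + 1
f'(x) = 3x^2 + 2x - 6
f''(x) = 6x + 2
f''(-3) = 6 * (-3) + 2
= -18 + 2
= -16
Since f''(-3) < 0, the function is concave down (-1)

-1


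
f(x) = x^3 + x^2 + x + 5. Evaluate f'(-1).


Differentiate f(x) = x^3 + x^2 + x + 5 term by term:
f'(x) = 3x^2 + 2x + 1
Substitute x = -1:
f'(-1) = 3 * (-1)^2 + 2 * (-1) + 1
= 3 - 2 + 1
= 2

2


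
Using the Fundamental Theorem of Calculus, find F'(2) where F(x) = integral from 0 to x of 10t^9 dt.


By the Fundamental Theorem of Calculus (Part 1):
If F(x) = integral from 0 to x of f(t) dt, then F'(x) = f(x)
Here f(t) = 10t^9
So F'(x) = 10x^9
Evaluate at x = 2:
F'(2) = 10 * 2^9
= 10 * 512
= 5120

5120


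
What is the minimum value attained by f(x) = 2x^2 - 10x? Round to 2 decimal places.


For a quadratic f(x) = ax^2 + bx + c with a > 0, the minimum is at the vertex.
Vertex x-coordinate: x = -b/(2a)
x = -(-10) / (2 * 2)
x = 10/4 = 5/2
Substitute back to find the minimum value:
f(5/2) = 2 * (5/2)^2 - 10 * (5/2) + 0
= 25/2 - 25 + 0
= -25/2 = -12.50

-12.50


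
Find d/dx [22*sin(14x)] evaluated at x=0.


Apply the chain rule to differentiate 22*sin(14x):
d/dx [22*sin(14x)]
= 22 * cos(14x) * d/dx(14x)
= 22 * 14 * cos(14x)
= 308 * cos(14x)
Evaluate at x = 0:
= 308 * cos(0)
= 308 * 1
= 308

308


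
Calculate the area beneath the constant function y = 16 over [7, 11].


The area under a constant function y = 16 is a rectangle.
Width = 11 - 7 = 4
Height = 16
Area = width * height
= 4 * 16
= 64

64


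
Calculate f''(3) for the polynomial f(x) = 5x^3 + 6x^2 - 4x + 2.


First derivative:
f'(x) = 15x^2 + 12x - 4
Second derivative:
f''(x) = 30x + 12
Substitute x = 3:
f''(3) = 30 * 3 + 12
= 90 + 12
= 102

102


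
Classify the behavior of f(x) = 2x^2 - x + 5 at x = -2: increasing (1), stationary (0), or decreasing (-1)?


Compute f'(x) to determine behavior:
f'(x) = 4x - 1
f'(-2) = 4 * (-2) - 1
= -8 - 1
= -9
Since f'(-2) < 0, the function is decreasing (-1)

-1


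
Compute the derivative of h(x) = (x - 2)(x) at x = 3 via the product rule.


Let u(x) = x - 2 and v(x) = x
u'(x) = 1
v'(x) = 1
Product rule: h'(x) = u'(x)*v(x) + u(x)*v'(x)
= 1 * (x) + (x - 2) * 1
At x = 3:
u(3) = 1 * 3 - 2 = 1
v(3) = 1 * 3 + 0 = 3
h'(3) = 1 * 3 + 1 * 1
= 3 + 1
= 4

4


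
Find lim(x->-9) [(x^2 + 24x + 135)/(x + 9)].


Direct substitution gives 0/0, so we factor the numerator.
Factor: (x^2 + 24x + 135) = (x + 9)(x + 15)
Cancel the common factor (x + 9):
(x^2 + 24x + 135)/(x + 9) = (x + 15)
Now substitute x = -9:
= (-9) - (-15) = 6

6


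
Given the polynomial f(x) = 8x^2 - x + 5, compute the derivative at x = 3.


Differentiate term by term using power and sum rules:
f(x) = 8x^2 - x + 5
f'(x) = 16x - 1
Substitute x = 3:
f'(3) = 16 * 3 - 1
= 48 - 1
= 47

47


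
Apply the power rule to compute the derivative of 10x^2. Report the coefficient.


We apply the power rule: d/dx [ax^n] = a*n * x^(n-1)
d/dx [10x^2]
= 10 * 2 * x^(2-1)
= 20x
The coefficient is 20

20


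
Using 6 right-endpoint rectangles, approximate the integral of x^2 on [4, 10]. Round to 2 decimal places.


Right Riemann sum uses right endpoints of each subinterval.
Interval: [4, 10], n = 6
dx = (10 - 4) / 6 = 1
Right endpoints: [5, 6, 7, 8, 9, 10]
f values: [25, 36, 49, 64, 81, 100]
Sum = dx * (sum of f values)
= 1 * 355
= 355 = 355.00

355.00


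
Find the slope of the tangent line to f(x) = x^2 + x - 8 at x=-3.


The slope of the tangent line equals f'(x) at the point.
f(x) = x^2 + x - 8
f'(x) = 2x + 1
At x = -3:
f'(-3) = 2 * (-3) + 1
= -6 + 1
= -5

-5


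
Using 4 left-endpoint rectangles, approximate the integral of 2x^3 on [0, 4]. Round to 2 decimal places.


Left Riemann sum uses left endpoints of each subinterval.
Interval: [0, 4], n = 4
dx = (4 - 0) / 4 = 1
Left endpoints: [0, 1, 2, 3]
f values: [0, 2, 16, 54]
Sum = dx * (sum of f values)
= 1 * 72
= 72 = 72.00

72.00


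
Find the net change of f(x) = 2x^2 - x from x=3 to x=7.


Net change = f(b) - f(a)
f(x) = 2x^2 - x
Compute f(7):
f(7) = 2 * 7^2 - 1 * 7 + 0
= 98 - 7 + 0
= 91
Compute f(3):
f(3) = 2 * 3^2 - 1 * 3 + 0
= 18 - 3 + 0
= 15
Net change = 91 - 15 = 76

76


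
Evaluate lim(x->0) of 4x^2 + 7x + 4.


Since polynomials are continuous, we use direct substitution.
lim(x->0) of 4x^2 + 7x + 4
= 4 * 0^2 + 7 * 0 + 4
= 0 + 0 + 4
= 4

4


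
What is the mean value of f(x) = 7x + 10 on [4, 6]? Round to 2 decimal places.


Average value = 1/(b-a) * integral from a to b of f(x) dx
First compute the integral of 7x + 10:
F(x) = (7/2)x^2 + 10x
F(6) = 7/2 * 36 + 10 * 6 = 186
F(4) = 7/2 * 16 + 10 * 4 = 96
Integral = 186 - 96 = 90
Average = 90 / (6 - 4) = 90 / 2
= 45 = 45.00

45.00


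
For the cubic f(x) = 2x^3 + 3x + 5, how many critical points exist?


Find where f'(x) = 0:
f(x) = 2x^3 + 3x + 5
f'(x) = 6x^2 + 3
This is a quadratic in x. Use the discriminant to count real roots.
Discriminant = (0)^2 - 4 * 6 * 3
= 0 - 72
= -72
Since discriminant < 0, f'(x) = 0 has no real solutions.
Number of critical points: 0

0


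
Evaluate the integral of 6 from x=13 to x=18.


The integral of a constant k over [a, b] equals k * (b - a).
integral from 13 to 18 of 6 dx
= 6 * (18 - 13)
= 6 * 5
= 30

30


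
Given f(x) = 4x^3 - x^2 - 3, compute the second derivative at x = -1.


First derivative:
f'(x) = 12x^2 - 2x
Second derivative:
f''(x) = 24x - 2
Substitute x = -1:
f''(-1) = 24 * (-1) - 2
= -24 - 2
= -26

-26


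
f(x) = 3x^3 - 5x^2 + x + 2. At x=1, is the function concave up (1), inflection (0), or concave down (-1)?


Concavity is determined by the sign of f''(x).
f(x) = 3x^3 - 5x^2 + x + 2
f'(x) = 9x^2 - 10x + 1
f''(x) = 18x - 10
f''(1) = 18 * 1 - 10
= 18 - 10
= 8
Since f''(1) > 0, the function is concave up (1)

1


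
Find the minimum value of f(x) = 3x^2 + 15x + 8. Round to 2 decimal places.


For a quadratic f(x) = ax^2 + bx + c with a > 0, the minimum is at the vertex.
Vertex x-coordinate: x = -b/(2a)
x = -(15) / (2 * 3)
x = -15/6 = -5/2
Substitute back to find the minimum value:
f(-5/2) = 3 * (-5/2)^2 + 15 * (-5/2) + 8
= 75/4 - 75/2 + 8
= -43/4 = -10.75

-10.75


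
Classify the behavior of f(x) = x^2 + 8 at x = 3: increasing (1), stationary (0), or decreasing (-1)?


Compute f'(x) to determine behavior:
f'(x) = 2x
f'(3) = 2 * 3 + 0
= 6 + 0
= 6
Since f'(3) > 0, the function is increasing (1)

1


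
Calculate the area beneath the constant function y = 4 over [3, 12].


The area under a constant function y = 4 is a rectangle.
Width = 12 - 3 = 9
Height = 4
Area = width * height
= 9 * 4
= 36

36


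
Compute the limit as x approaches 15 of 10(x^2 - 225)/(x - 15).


Direct substitution gives 0/0, so we factor the numerator.
Factor: 10(x^2 - 225) = 10 * (x - 15)(x + 15)
Cancel the common factor (x - 15):
10(x^2 - 225)/(x - 15) = 10 * (x + 15)
Now substitute x = 15:
= 10 * (15 + 15) = 300

300


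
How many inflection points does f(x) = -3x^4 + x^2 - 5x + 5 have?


Inflection points occur where f''(x) = 0 and concavity changes.
f(x) = -3x^4 + x^2 - 5x + 5
f'(x) = -12x^3 + 2x - 5
f''(x) = -36x^2 + 2
This is a quadratic in x. Use the discriminant to count real roots.
Discriminant = (0)^2 - 4 * (-36) * 2
= 0 - (-288)
= 288
Since discriminant > 0, f''(x) = 0 has 2 distinct real solutions.
A quadratic with two distinct real roots changes sign at each root, so concavity changes at both.
Number of inflection points: 2

2


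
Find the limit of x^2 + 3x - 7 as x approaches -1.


Since polynomials are continuous, we use direct substitution.
lim(x->-1) of x^2 + 3x - 7
= 1 * (-1)^2 + 3 * (-1) - 7
= 1 - 3 - 7
= -9

-9


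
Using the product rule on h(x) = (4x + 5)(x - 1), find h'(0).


Let u(x) = 4x + 5 and v(x) = x - 1
u'(x) = 4
v'(x) = 1
Product rule: h'(x) = u'(x)*v(x) + u(x)*v'(x)
= 4 * (x - 1) + (4x + 5) * 1
At x = 0:
u(0) = 4 * 0 + 5 = 5
v(0) = 1 * 0 - 1 = -1
h'(0) = 4 * (-1) + 5 * 1
= -4 + 5
= 1

1


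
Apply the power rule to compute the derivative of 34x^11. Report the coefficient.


We apply the power rule: d/dx [ax^n] = a*n * x^(n-1)
d/dx [34x^11]
= 34 * 11 * x^(11-1)
= 374x^10
The coefficient is 374

374


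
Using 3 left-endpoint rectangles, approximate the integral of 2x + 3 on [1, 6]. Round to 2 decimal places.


Left Riemann sum uses left endpoints of each subinterval.
Interval: [1, 6], n = 3
dx = (6 - 1) / 3 = 5/3
Left endpoints: [1, 8/3, 13/3]
f values: [5, 25/3, 35/3]
Sum = dx * (sum of f values)
= 5/3 * 25
= 125/3 ≈ 41.67

41.67


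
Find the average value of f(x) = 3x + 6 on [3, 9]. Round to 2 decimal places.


Average value = 1/(b-a) * integral from a to b of f(x) dx
First compute the integral of 3x + 6:
F(x) = (3/2)x^2 + 6x
F(9) = 3/2 * 81 + 6 * 9 = 351/2
F(3) = 3/2 * 9 + 6 * 3 = 63/2
Integral = 351/2 - 63/2 = 144
Average = 144 / (9 - 3) = 144 / 6
= 24 = 24.00

24.00


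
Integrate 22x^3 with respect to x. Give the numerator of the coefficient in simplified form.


Apply the power rule for integration:
integral of ax^n dx = a/(n+1) * x^(n+1) + C
integral of 22x^3 dx
= 22/4 * x^4 + C
= 11/2 * x^4 + C
The coefficient in lowest terms is 11/2, and its numerator is 11

11


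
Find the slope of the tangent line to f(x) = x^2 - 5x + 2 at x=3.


The slope of the tangent line equals f'(x) at the point.
f(x) = x^2 - 5x + 2
f'(x) = 2x - 5
At x = 3:
f'(3) = 2 * 3 - 5
= 6 - 5
= 1

1


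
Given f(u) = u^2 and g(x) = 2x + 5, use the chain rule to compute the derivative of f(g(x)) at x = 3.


Using the chain rule: (f(g(x)))' = f'(g(x)) * g'(x)
First, find g(3):
g(3) = 2 * 3 + 5 = 11
Next, f'(u) = 2u
And g'(x) = 2
So f'(g(3)) * g'(3)
= 2 * 11 * 2
= 44

44


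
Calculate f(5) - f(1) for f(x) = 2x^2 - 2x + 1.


Net change = f(b) - f(a)
f(x) = 2x^2 - 2x + 1
Compute f(5):
f(5) = 2 * 5^2 - 2 * 5 + 1
= 50 - 10 + 1
= 41
Compute f(1):
f(1) = 2 * 1^2 - 2 * 1 + 1
= 2 - 2 + 1
= 1
Net change = 41 - 1 = 40

40


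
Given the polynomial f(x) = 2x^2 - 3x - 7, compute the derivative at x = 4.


Differentiate term by term using power and sum rules:
f(x) = 2x^2 - 3x - 7
f'(x) = 4x - 3
Substitute x = 4:
f'(4) = 4 * 4 - 3
= 16 - 3
= 13

13


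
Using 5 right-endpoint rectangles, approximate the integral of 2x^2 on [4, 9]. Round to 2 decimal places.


Right Riemann sum uses right endpoints of each subinterval.
Interval: [4, 9], n = 5
dx = (9 - 4) / 5 = 1
Right endpoints: [5, 6, 7, 8, 9]
f values: [50, 72, 98, 128, 162]
Sum = dx * (sum of f values)
= 1 * 510
= 510 = 510.00

510.00


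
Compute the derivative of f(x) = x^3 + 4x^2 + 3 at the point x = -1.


Differentiate f(x) = x^3 + 4x^2 + 3 term by term:
f'(x) = 3x^2 + 8x
Substitute x = -1:
f'(-1) = 3 * (-1)^2 + 8 * (-1) + 0
= 3 - 8 + 0
= -5

-5


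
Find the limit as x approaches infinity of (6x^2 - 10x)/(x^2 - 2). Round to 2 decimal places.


For limits at infinity with equal-degree polynomials,
we compare leading coefficients.
Numerator leading term: 6x^2
Denominator leading term: x^2
Divide both by x^2:
lim = (6 - 10/x) / (1 - 2/x^2)
As x -> infinity, the 1/x and 1/x^2 terms vanish:
= 6/1 = 6 = 6.00

6.00


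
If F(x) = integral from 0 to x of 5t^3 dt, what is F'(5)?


By the Fundamental Theorem of Calculus (Part 1):
If F(x) = integral from 0 to x of f(t) dt, then F'(x) = f(x)
Here f(t) = 5t^3
So F'(x) = 5x^3
Evaluate at x = 5:
F'(5) = 5 * 5^3
= 5 * 125
= 625

625


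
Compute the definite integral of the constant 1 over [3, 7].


The integral of a constant k over [a, b] equals k * (b - a).
integral from 3 to 7 of 1 dx
= 1 * (7 - 3)
= 1 * 4
= 4

4


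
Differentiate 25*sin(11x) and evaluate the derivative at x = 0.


Apply the chain rule to differentiate 25*sin(11x):
d/dx [25*sin(11x)]
= 25 * cos(11x) * d/dx(11x)
= 25 * 11 * cos(11x)
= 275 * cos(11x)
Evaluate at x = 0:
= 275 * cos(0)
= 275 * 1
= 275

275


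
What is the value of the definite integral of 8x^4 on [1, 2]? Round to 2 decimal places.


Find the antiderivative of 8x^4:
F(x) = 8/5 * x^5
Apply the Fundamental Theorem of Calculus:
F(2) - F(1)
= 8/5 * 2^5 - 8/5 * 1^5
= 8/5 * (32 - 1)
= 8/5 * 31
= 248/5 = 49.60

49.60


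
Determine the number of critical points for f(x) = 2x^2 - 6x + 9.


Find where f'(x) = 0:
f'(x) = 4x - 6
Set f'(x) = 0:
4x - 6 = 0
x = 6 / 4 = 3/2
This is a linear equation in x, so there is exactly one solution.
Number of critical points: 1

1


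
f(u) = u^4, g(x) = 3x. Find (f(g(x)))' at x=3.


Using the chain rule: (f(g(x)))' = f'(g(x)) * g'(x)
First, find g(3):
g(3) = 3 * 3 + 0 = 9
Next, f'(u) = 4u^3
And g'(x) = 3
So f'(g(3)) * g'(3)
= 4 * 9^3 * 3
= 4 * 729 * 3
= 8748

8748


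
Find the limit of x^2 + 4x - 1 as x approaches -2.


Since polynomials are continuous, we use direct substitution.
lim(x->-2) of x^2 + 4x - 1
= 1 * (-2)^2 + 4 * (-2) - 1
= 4 - 8 - 1
= -5

-5


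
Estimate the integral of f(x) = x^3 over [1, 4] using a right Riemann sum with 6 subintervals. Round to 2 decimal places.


Right Riemann sum uses right endpoints of each subinterval.
Interval: [1, 4], n = 6
dx = (4 - 1) / 6 = 1/2
Right endpoints: [3/2, 2, 5/2, 3, 7/2, 4]
f values: [27/8, 8, 125/8, 27, 343/8, 64]
Sum = dx * (sum of f values)
= 1/2 * 1287/8
= 1287/16 ≈ 80.44

80.44


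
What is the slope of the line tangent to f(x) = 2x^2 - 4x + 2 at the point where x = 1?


The slope of the tangent line equals f'(x) at the point.
f(x) = 2x^2 - 4x + 2
f'(x) = 4x - 4
At x = 1:
f'(1) = 4 * 1 - 4
= 4 - 4
= 0

0


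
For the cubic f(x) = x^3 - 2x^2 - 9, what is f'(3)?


Differentiate f(x) = x^3 - 2x^2 - 9 term by term:
f'(x) = 3x^2 - 4x
Substitute x = 3:
f'(3) = 3 * 3^2 - 4 * 3 + 0
= 27 - 12 + 0
= 15

15


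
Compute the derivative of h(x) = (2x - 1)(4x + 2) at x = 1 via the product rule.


Let u(x) = 2x - 1 and v(x) = 4x + 2
u'(x) = 2
v'(x) = 4
Product rule: h'(x) = u'(x)*v(x) + u(x)*v'(x)
= 2 * (4x + 2) + (2x - 1) * 4
At x = 1:
u(1) = 2 * 1 - 1 = 1
v(1) = 4 * 1 + 2 = 6
h'(1) = 2 * 6 + 1 * 4
= 12 + 4
= 16

16


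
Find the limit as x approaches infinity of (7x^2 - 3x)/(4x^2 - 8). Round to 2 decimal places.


For limits at infinity with equal-degree polynomials,
we compare leading coefficients.
Numerator leading term: 7x^2
Denominator leading term: 4x^2
Divide both by x^2:
lim = (7 - 3/x) / (4 - 8/x^2)
As x -> infinity, the 1/x and 1/x^2 terms vanish:
= 7/4 = 1.75

1.75


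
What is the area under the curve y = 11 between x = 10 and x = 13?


The area under a constant function y = 11 is a rectangle.
Width = 13 - 10 = 3
Height = 11
Area = width * height
= 3 * 11
= 33

33


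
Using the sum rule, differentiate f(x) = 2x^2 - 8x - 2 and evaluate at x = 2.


Differentiate term by term using power and sum rules:
f(x) = 2x^2 - 8x - 2
f'(x) = 4x - 8
Substitute x = 2:
f'(2) = 4 * 2 - 8
= 8 - 8
= 0

0


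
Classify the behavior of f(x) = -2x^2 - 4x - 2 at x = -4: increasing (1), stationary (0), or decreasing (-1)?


Compute f'(x) to determine behavior:
f'(x) = -4x - 4
f'(-4) = -4 * (-4) - 4
= 16 - 4
= 12
Since f'(-4) > 0, the function is increasing (1)

1


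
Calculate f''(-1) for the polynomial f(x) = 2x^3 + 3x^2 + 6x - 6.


First derivative:
f'(x) = 6x^2 + 6x + 6
Second derivative:
f''(x) = 12x + 6
Substitute x = -1:
f''(-1) = 12 * (-1) + 6
= -12 + 6
= -6

-6


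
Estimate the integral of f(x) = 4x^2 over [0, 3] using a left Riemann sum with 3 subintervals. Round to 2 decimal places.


Left Riemann sum uses left endpoints of each subinterval.
Interval: [0, 3], n = 3
dx = (3 - 0) / 3 = 1
Left endpoints: [0, 1, 2]
f values: [0, 4, 16]
Sum = dx * (sum of f values)
= 1 * 20
= 20 = 20.00

20.00


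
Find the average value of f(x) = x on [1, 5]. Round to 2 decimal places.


Average value = 1/(b-a) * integral from a to b of f(x) dx
First compute the integral of x:
F(x) = (1/2)x^2
F(5) = 1/2 * 25 + 0 * 5 = 25/2
F(1) = 1/2 * 1 + 0 * 1 = 1/2
Integral = 25/2 - 1/2 = 12
Average = 12 / (5 - 1) = 12 / 4
= 3 = 3.00

3.00


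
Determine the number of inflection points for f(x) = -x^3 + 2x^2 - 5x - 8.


Inflection points occur where f''(x) = 0 and concavity changes.
f(x) = -x^3 + 2x^2 - 5x - 8
f'(x) = -3x^2 + 4x - 5
f''(x) = -6x + 4
Set f''(x) = 0:
-6x + 4 = 0
x = -4 / (-6) = 2/3
Since f''(x) is linear (degree 1), it changes sign at this point.
Therefore there is exactly 1 inflection point.

1


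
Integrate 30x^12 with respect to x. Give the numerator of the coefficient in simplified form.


Apply the power rule for integration:
integral of ax^n dx = a/(n+1) * x^(n+1) + C
integral of 30x^12 dx
= 30/13 * x^13 + C
The coefficient in lowest terms is 30/13, and its numerator is 30

30


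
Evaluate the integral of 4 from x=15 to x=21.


The integral of a constant k over [a, b] equals k * (b - a).
integral from 15 to 21 of 4 dx
= 4 * (21 - 15)
= 4 * 6
= 24

24


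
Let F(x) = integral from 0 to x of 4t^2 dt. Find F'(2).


By the Fundamental Theorem of Calculus (Part 1):
If F(x) = integral from 0 to x of f(t) dt, then F'(x) = f(x)
Here f(t) = 4t^2
So F'(x) = 4x^2
Evaluate at x = 2:
F'(2) = 4 * 2^2
= 4 * 4
= 16

16


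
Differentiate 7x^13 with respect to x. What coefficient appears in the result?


We apply the power rule: d/dx [ax^n] = a*n * x^(n-1)
d/dx [7x^13]
= 7 * 13 * x^(13-1)
= 91x^12
The coefficient is 91

91


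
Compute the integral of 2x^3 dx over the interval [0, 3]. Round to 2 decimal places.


Find the antiderivative of 2x^3:
F(x) = 2/4 * x^4
Apply the Fundamental Theorem of Calculus:
F(3) - F(0)
= 2/4 * 3^4 - 2/4 * 0^4
= 2/4 * (81 - 0)
= 2/4 * 81
= 81/2 = 40.50

40.50


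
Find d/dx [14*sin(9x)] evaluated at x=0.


Apply the chain rule to differentiate 14*sin(9x):
d/dx [14*sin(9x)]
= 14 * cos(9x) * d/dx(9x)
= 14 * 9 * cos(9x)
= 126 * cos(9x)
Evaluate at x = 0:
= 126 * cos(0)
= 126 * 1
= 126

126


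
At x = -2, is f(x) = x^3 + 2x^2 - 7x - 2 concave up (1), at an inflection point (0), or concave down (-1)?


Concavity is determined by the sign of f''(x).
f(x) = x^3 + 2x^2 - 7x - 2
f'(x) = 3x^2 + 4x - 7
f''(x) = 6x + 4
f''(-2) = 6 * (-2) + 4
= -12 + 4
= -8
Since f''(-2) < 0, the function is concave down (-1)

-1


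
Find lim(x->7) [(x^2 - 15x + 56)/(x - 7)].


Direct substitution gives 0/0, so we factor the numerator.
Factor: (x^2 - 15x + 56) = (x - 7)(x - 8)
Cancel the common factor (x - 7):
(x^2 - 15x + 56)/(x - 7) = (x - 8)
Now substitute x = 7:
= (7) - (8) = -1

-1


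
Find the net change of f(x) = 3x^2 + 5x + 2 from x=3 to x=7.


Net change = f(b) - f(a)
f(x) = 3x^2 + 5x + 2
Compute f(7):
f(7) = 3 * 7^2 + 5 * 7 + 2
= 147 + 35 + 2
= 184
Compute f(3):
f(3) = 3 * 3^2 + 5 * 3 + 2
= 27 + 15 + 2
= 44
Net change = 184 - 44 = 140

140


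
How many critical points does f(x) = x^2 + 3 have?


Find where f'(x) = 0:
f'(x) = 2x
Set f'(x) = 0:
2x = 0
x = 0 / 2 = 0
This is a linear equation in x, so there is exactly one solution.
Number of critical points: 1

1


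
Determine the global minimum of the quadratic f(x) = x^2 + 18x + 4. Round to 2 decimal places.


For a quadratic f(x) = ax^2 + bx + c with a > 0, the minimum is at the vertex.
Vertex x-coordinate: x = -b/(2a)
x = -(18) / (2 * 1)
x = -18/2 = -9
Substitute back to find the minimum value:
f(-9) = 1 * (-9)^2 + 18 * (-9) + 4
= 81 - 162 + 4
= -77 = -77.00

-77.00


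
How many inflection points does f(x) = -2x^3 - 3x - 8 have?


Inflection points occur where f''(x) = 0 and concavity changes.
f(x) = -2x^3 - 3x - 8
f'(x) = -6x^2 - 3
f''(x) = -12x
Set f''(x) = 0:
-12x = 0
x = 0 / (-12) = 0
Since f''(x) is linear (degree 1), it changes sign at this point.
Therefore there is exactly 1 inflection point.

1


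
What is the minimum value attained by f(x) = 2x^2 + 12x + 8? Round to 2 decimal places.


For a quadratic f(x) = ax^2 + bx + c with a > 0, the minimum is at the vertex.
Vertex x-coordinate: x = -b/(2a)
x = -(12) / (2 * 2)
x = -12/4 = -3
Substitute back to find the minimum value:
f(-3) = 2 * (-3)^2 + 12 * (-3) + 8
= 18 - 36 + 8
= -10 = -10.00

-10.00


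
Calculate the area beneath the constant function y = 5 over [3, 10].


The area under a constant function y = 5 is a rectangle.
Width = 10 - 3 = 7
Height = 5
Area = width * height
= 7 * 5
= 35

35


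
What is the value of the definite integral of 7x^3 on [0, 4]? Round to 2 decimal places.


Find the antiderivative of 7x^3:
F(x) = 7/4 * x^4
Apply the Fundamental Theorem of Calculus:
F(4) - F(0)
= 7/4 * 4^4 - 7/4 * 0^4
= 7/4 * (256 - 0)
= 7/4 * 256
= 448 = 448.00

448.00


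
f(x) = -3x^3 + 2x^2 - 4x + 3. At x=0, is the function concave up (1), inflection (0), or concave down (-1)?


Concavity is determined by the sign of f''(x).
f(x) = -3x^3 + 2x^2 - 4x + 3
f'(x) = -9x^2 + 4x - 4
f''(x) = -18x + 4
f''(0) = -18 * 0 + 4
= 0 + 4
= 4
Since f''(0) > 0, the function is concave up (1)

1


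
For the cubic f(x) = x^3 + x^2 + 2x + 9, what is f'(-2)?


Differentiate f(x) = x^3 + x^2 + 2x + 9 term by term:
f'(x) = 3x^2 + 2x + 2
Substitute x = -2:
f'(-2) = 3 * (-2)^2 + 2 * (-2) + 2
= 12 - 4 + 2
= 10

10


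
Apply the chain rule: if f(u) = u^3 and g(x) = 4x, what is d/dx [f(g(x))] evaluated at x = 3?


Using the chain rule: (f(g(x)))' = f'(g(x)) * g'(x)
First, find g(3):
g(3) = 4 * 3 + 0 = 12
Next, f'(u) = 3u^2
And g'(x) = 4
So f'(g(3)) * g'(3)
= 3 * 12^2 * 4
= 3 * 144 * 4
= 1728

1728


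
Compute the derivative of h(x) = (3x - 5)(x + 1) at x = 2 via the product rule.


Let u(x) = 3x - 5 and v(x) = x + 1
u'(x) = 3
v'(x) = 1
Product rule: h'(x) = u'(x)*v(x) + u(x)*v'(x)
= 3 * (x + 1) + (3x - 5) * 1
At x = 2:
u(2) = 3 * 2 - 5 = 1
v(2) = 1 * 2 + 1 = 3
h'(2) = 3 * 3 + 1 * 1
= 9 + 1
= 10

10


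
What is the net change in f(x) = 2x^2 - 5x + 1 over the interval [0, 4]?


Net change = f(b) - f(a)
f(x) = 2x^2 - 5x + 1
Compute f(4):
f(4) = 2 * 4^2 - 5 * 4 + 1
= 32 - 20 + 1
= 13
Compute f(0):
f(0) = 2 * 0^2 - 5 * 0 + 1
= 0 + 0 + 1
= 1
Net change = 13 - 1 = 12

12


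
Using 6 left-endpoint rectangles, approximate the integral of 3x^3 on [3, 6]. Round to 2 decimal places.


Left Riemann sum uses left endpoints of each subinterval.
Interval: [3, 6], n = 6
dx = (6 - 3) / 6 = 1/2
Left endpoints: [3, 7/2, 4, 9/2, 5, 11/2]
f values: [81, 1029/8, 192, 2187/8, 375, 3993/8]
Sum = dx * (sum of f values)
= 1/2 * 12393/8
= 12393/16 ≈ 774.56

774.56


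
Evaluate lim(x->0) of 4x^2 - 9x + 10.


Since polynomials are continuous, we use direct substitution.
lim(x->0) of 4x^2 - 9x + 10
= 4 * 0^2 - 9 * 0 + 10
= 0 + 0 + 10
= 10

10


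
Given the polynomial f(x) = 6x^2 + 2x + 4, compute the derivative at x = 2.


Differentiate term by term using power and sum rules:
f(x) = 6x^2 + 2x + 4
f'(x) = 12x + 2
Substitute x = 2:
f'(2) = 12 * 2 + 2
= 24 + 2
= 26

26


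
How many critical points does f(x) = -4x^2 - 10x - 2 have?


Find where f'(x) = 0:
f'(x) = -8x - 10
Set f'(x) = 0:
-8x - 10 = 0
x = 10 / (-8) = -5/4
This is a linear equation in x, so there is exactly one solution.
Number of critical points: 1

1


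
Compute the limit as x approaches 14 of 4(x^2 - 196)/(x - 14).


Direct substitution gives 0/0, so we factor the numerator.
Factor: 4(x^2 - 196) = 4 * (x - 14)(x + 14)
Cancel the common factor (x - 14):
4(x^2 - 196)/(x - 14) = 4 * (x + 14)
Now substitute x = 14:
= 4 * (14 + 14) = 112

112


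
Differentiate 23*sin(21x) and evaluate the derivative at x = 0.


Apply the chain rule to differentiate 23*sin(21x):
d/dx [23*sin(21x)]
= 23 * cos(21x) * d/dx(21x)
= 23 * 21 * cos(21x)
= 483 * cos(21x)
Evaluate at x = 0:
= 483 * cos(0)
= 483 * 1
= 483

483


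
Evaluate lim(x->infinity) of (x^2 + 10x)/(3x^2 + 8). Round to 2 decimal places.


For limits at infinity with equal-degree polynomials,
we compare leading coefficients.
Numerator leading term: x^2
Denominator leading term: 3x^2
Divide both by x^2:
lim = (1 + 10/x) / (3 + 8/x^2)
As x -> infinity, the 1/x and 1/x^2 terms vanish:
= 1/3 ≈ 0.33

0.33


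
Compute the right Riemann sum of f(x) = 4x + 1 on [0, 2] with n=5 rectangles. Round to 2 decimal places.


Right Riemann sum uses right endpoints of each subinterval.
Interval: [0, 2], n = 5
dx = (2 - 0) / 5 = 2/5
Right endpoints: [2/5, 4/5, 6/5, 8/5, 2]
f values: [13/5, 21/5, 29/5, 37/5, 9]
Sum = dx * (sum of f values)
= 2/5 * 29
= 58/5 = 11.60

11.60


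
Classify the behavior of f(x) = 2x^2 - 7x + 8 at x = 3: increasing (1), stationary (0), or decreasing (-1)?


Compute f'(x) to determine behavior:
f'(x) = 4x - 7
f'(3) = 4 * 3 - 7
= 12 - 7
= 5
Since f'(3) > 0, the function is increasing (1)

1


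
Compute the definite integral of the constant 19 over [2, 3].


The integral of a constant k over [a, b] equals k * (b - a).
integral from 2 to 3 of 19 dx
= 19 * (3 - 2)
= 19 * 1
= 19

19


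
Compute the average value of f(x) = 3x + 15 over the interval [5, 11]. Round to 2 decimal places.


Average value = 1/(b-a) * integral from a to b of f(x) dx
First compute the integral of 3x + 15:
F(x) = (3/2)x^2 + 15x
F(11) = 3/2 * 121 + 15 * 11 = 693/2
F(5) = 3/2 * 25 + 15 * 5 = 225/2
Integral = 693/2 - 225/2 = 234
Average = 234 / (11 - 5) = 234 / 6
= 39 = 39.00

39.00


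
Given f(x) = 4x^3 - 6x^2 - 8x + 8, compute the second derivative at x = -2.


First derivative:
f'(x) = 12x^2 - 12x - 8
Second derivative:
f''(x) = 24x - 12
Substitute x = -2:
f''(-2) = 24 * (-2) - 12
= -48 - 12
= -60

-60


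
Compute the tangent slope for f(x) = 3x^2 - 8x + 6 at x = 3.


The slope of the tangent line equals f'(x) at the point.
f(x) = 3x^2 - 8x + 6
f'(x) = 6x - 8
At x = 3:
f'(3) = 6 * 3 - 8
= 18 - 8
= 10

10


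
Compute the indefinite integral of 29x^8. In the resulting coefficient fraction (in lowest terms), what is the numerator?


Apply the power rule for integration:
integral of ax^n dx = a/(n+1) * x^(n+1) + C
integral of 29x^8 dx
= 29/9 * x^9 + C
The coefficient in lowest terms is 29/9, and its numerator is 29

29


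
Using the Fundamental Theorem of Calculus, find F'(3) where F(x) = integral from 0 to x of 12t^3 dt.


By the Fundamental Theorem of Calculus (Part 1):
If F(x) = integral from 0 to x of f(t) dt, then F'(x) = f(x)
Here f(t) = 12t^3
So F'(x) = 12x^3
Evaluate at x = 3:
F'(3) = 12 * 3^3
= 12 * 27
= 324

324


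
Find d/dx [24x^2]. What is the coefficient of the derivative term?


We apply the power rule: d/dx [ax^n] = a*n * x^(n-1)
d/dx [24x^2]
= 24 * 2 * x^(2-1)
= 48x
The coefficient is 48

48


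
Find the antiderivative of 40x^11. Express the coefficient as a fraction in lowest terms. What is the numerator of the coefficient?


Apply the power rule for integration:
integral of ax^n dx = a/(n+1) * x^(n+1) + C
integral of 40x^11 dx
= 40/12 * x^12 + C
= 10/3 * x^12 + C
The coefficient in lowest terms is 10/3, and its numerator is 10

10


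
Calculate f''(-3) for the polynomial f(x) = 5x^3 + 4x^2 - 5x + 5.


First derivative:
f'(x) = 15x^2 + 8x - 5
Second derivative:
f''(x) = 30x + 8
Substitute x = -3:
f''(-3) = 30 * (-3) + 8
= -90 + 8
= -82

-82


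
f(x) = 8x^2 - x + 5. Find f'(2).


Differentiate term by term using power and sum rules:
f(x) = 8x^2 - x + 5
f'(x) = 16x - 1
Substitute x = 2:
f'(2) = 16 * 2 - 1
= 32 - 1
= 31

31


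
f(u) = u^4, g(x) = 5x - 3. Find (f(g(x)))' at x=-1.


Using the chain rule: (f(g(x)))' = f'(g(x)) * g'(x)
First, find g(-1):
g(-1) = 5 * (-1) - 3 = -8
Next, f'(u) = 4u^3
And g'(x) = 5
So f'(g(-1)) * g'(-1)
= 4 * (-8)^3 * 5
= 4 * (-512) * 5
= -10240

-10240


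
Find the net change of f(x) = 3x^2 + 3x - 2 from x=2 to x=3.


Net change = f(b) - f(a)
f(x) = 3x^2 + 3x - 2
Compute f(3):
f(3) = 3 * 3^2 + 3 * 3 - 2
= 27 + 9 - 2
= 34
Compute f(2):
f(2) = 3 * 2^2 + 3 * 2 - 2
= 12 + 6 - 2
= 16
Net change = 34 - 16 = 18

18


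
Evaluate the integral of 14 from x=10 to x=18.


The integral of a constant k over [a, b] equals k * (b - a).
integral from 10 to 18 of 14 dx
= 14 * (18 - 10)
= 14 * 8
= 112

112


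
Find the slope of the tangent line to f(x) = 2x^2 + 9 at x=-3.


The slope of the tangent line equals f'(x) at the point.
f(x) = 2x^2 + 9
f'(x) = 4x
At x = -3:
f'(-3) = 4 * (-3) + 0
= -12 + 0
= -12

-12


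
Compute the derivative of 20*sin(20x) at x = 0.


Apply the chain rule to differentiate 20*sin(20x):
d/dx [20*sin(20x)]
= 20 * cos(20x) * d/dx(20x)
= 20 * 20 * cos(20x)
= 400 * cos(20x)
Evaluate at x = 0:
= 400 * cos(0)
= 400 * 1
= 400

400


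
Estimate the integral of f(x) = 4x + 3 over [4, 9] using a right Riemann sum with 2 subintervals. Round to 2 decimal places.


Right Riemann sum uses right endpoints of each subinterval.
Interval: [4, 9], n = 2
dx = (9 - 4) / 2 = 5/2
Right endpoints: [13/2, 9]
f values: [29, 39]
Sum = dx * (sum of f values)
= 5/2 * 68
= 170 = 170.00

170.00


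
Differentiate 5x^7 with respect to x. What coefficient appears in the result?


We apply the power rule: d/dx [ax^n] = a*n * x^(n-1)
d/dx [5x^7]
= 5 * 7 * x^(7-1)
= 35x^6
The coefficient is 35

35


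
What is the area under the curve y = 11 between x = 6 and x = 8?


The area under a constant function y = 11 is a rectangle.
Width = 8 - 6 = 2
Height = 11
Area = width * height
= 2 * 11
= 22

22


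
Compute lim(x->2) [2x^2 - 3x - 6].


Since polynomials are continuous, we use direct substitution.
lim(x->2) of 2x^2 - 3x - 6
= 2 * 2^2 - 3 * 2 - 6
= 8 - 6 - 6
= -4

-4


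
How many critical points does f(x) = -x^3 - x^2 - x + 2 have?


Find where f'(x) = 0:
f(x) = -x^3 - x^2 - x + 2
f'(x) = -3x^2 - 2x - 1
This is a quadratic in x. Use the discriminant to count real roots.
Discriminant = (-2)^2 - 4 * (-3) * (-1)
= 4 - 12
= -8
Since discriminant < 0, f'(x) = 0 has no real solutions.
Number of critical points: 0

0


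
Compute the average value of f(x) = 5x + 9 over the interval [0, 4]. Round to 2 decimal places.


Average value = 1/(b-a) * integral from a to b of f(x) dx
First compute the integral of 5x + 9:
F(x) = (5/2)x^2 + 9x
F(4) = 5/2 * 16 + 9 * 4 = 76
F(0) = 5/2 * 0 + 9 * 0 = 0
Integral = 76 - 0 = 76
Average = 76 / (4 - 0) = 76 / 4
= 19 = 19.00

19.00


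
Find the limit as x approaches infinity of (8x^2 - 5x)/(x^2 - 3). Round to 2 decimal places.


For limits at infinity with equal-degree polynomials,
we compare leading coefficients.
Numerator leading term: 8x^2
Denominator leading term: x^2
Divide both by x^2:
lim = (8 - 5/x) / (1 - 3/x^2)
As x -> infinity, the 1/x and 1/x^2 terms vanish:
= 8/1 = 8 = 8.00

8.00


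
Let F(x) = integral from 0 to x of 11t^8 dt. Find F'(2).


By the Fundamental Theorem of Calculus (Part 1):
If F(x) = integral from 0 to x of f(t) dt, then F'(x) = f(x)
Here f(t) = 11t^8
So F'(x) = 11x^8
Evaluate at x = 2:
F'(2) = 11 * 2^8
= 11 * 256
= 2816

2816


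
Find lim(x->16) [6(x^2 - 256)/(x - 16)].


Direct substitution gives 0/0, so we factor the numerator.
Factor: 6(x^2 - 256) = 6 * (x - 16)(x + 16)
Cancel the common factor (x - 16):
6(x^2 - 256)/(x - 16) = 6 * (x + 16)
Now substitute x = 16:
= 6 * (16 + 16) = 192

192


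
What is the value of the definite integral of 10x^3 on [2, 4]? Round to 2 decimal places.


Find the antiderivative of 10x^3:
F(x) = 10/4 * x^4
Apply the Fundamental Theorem of Calculus:
F(4) - F(2)
= 10/4 * 4^4 - 10/4 * 2^4
= 10/4 * (256 - 16)
= 10/4 * 240
= 600 = 600.00

600.00


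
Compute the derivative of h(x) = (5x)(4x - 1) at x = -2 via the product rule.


Let u(x) = 5x and v(x) = 4x - 1
u'(x) = 5
v'(x) = 4
Product rule: h'(x) = u'(x)*v(x) + u(x)*v'(x)
= 5 * (4x - 1) + (5x) * 4
At x = -2:
u(-2) = 5 * (-2) + 0 = -10
v(-2) = 4 * (-2) - 1 = -9
h'(-2) = 5 * (-9) + (-10) * 4
= -45 - 40
= -85

-85


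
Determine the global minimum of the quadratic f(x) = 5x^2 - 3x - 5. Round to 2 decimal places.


For a quadratic f(x) = ax^2 + bx + c with a > 0, the minimum is at the vertex.
Vertex x-coordinate: x = -b/(2a)
x = -(-3) / (2 * 5)
x = 3/10
Substitute back to find the minimum value:
f(3/10) = 5 * (3/10)^2 - 3 * (3/10) - 5
= 9/20 - 9/10 - 5
= -109/20 = -5.45

-5.45


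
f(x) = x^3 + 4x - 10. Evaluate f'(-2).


Differentiate f(x) = x^3 + 4x - 10 term by term:
f'(x) = 3x^2 + 4
Substitute x = -2:
f'(-2) = 3 * (-2)^2 + 0 * (-2) + 4
= 12 + 0 + 4
= 16

16


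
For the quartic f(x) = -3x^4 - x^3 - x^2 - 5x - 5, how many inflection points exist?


Inflection points occur where f''(x) = 0 and concavity changes.
f(x) = -3x^4 - x^3 - x^2 - 5x - 5
f'(x) = -12x^3 - 3x^2 - 2x - 5
f''(x) = -36x^2 - 6x - 2
This is a quadratic in x. Use the discriminant to count real roots.
Discriminant = (-6)^2 - 4 * (-36) * (-2)
= 36 - 288
= -252
Since discriminant < 0, f''(x) = 0 has no real solutions.
Number of inflection points: 0

0


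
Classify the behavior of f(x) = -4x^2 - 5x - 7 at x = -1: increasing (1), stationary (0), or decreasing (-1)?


Compute f'(x) to determine behavior:
f'(x) = -8x - 5
f'(-1) = -8 * (-1) - 5
= 8 - 5
= 3
Since f'(-1) > 0, the function is increasing (1)

1


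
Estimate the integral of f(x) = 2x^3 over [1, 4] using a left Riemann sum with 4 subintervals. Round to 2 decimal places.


Left Riemann sum uses left endpoints of each subinterval.
Interval: [1, 4], n = 4
dx = (4 - 1) / 4 = 3/4
Left endpoints: [1, 7/4, 5/2, 13/4]
f values: [2, 343/32, 125/4, 2197/32]
Sum = dx * (sum of f values)
= 3/4 * 901/8
= 2703/32 ≈ 84.47

84.47


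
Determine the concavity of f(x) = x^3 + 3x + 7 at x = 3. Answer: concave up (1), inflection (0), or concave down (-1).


Concavity is determined by the sign of f''(x).
f(x) = x^3 + 3x + 7
f'(x) = 3x^2 + 3
f''(x) = 6x
f''(3) = 6 * 3 + 0
= 18 + 0
= 18
Since f''(3) > 0, the function is concave up (1)

1


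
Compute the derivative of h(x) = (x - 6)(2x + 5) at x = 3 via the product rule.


Let u(x) = x - 6 and v(x) = 2x + 5
u'(x) = 1
v'(x) = 2
Product rule: h'(x) = u'(x)*v(x) + u(x)*v'(x)
= 1 * (2x + 5) + (x - 6) * 2
At x = 3:
u(3) = 1 * 3 - 6 = -3
v(3) = 2 * 3 + 5 = 11
h'(3) = 1 * 11 + (-3) * 2
= 11 - 6
= 5

5


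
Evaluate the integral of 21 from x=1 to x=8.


The integral of a constant k over [a, b] equals k * (b - a).
integral from 1 to 8 of 21 dx
= 21 * (8 - 1)
= 21 * 7
= 147

147


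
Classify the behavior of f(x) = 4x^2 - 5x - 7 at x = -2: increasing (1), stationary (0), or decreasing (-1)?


Compute f'(x) to determine behavior:
f'(x) = 8x - 5
f'(-2) = 8 * (-2) - 5
= -16 - 5
= -21
Since f'(-2) < 0, the function is decreasing (-1)

-1


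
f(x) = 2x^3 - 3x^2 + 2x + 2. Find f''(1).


First derivative:
f'(x) = 6x^2 - 6x + 2
Second derivative:
f''(x) = 12x - 6
Substitute x = 1:
f''(1) = 12 * 1 - 6
= 12 - 6
= 6

6


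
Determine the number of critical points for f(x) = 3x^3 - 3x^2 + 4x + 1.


Find where f'(x) = 0:
f(x) = 3x^3 - 3x^2 + 4x + 1
f'(x) = 9x^2 - 6x + 4
This is a quadratic in x. Use the discriminant to count real roots.
Discriminant = (-6)^2 - 4 * 9 * 4
= 36 - 144
= -108
Since discriminant < 0, f'(x) = 0 has no real solutions.
Number of critical points: 0

0


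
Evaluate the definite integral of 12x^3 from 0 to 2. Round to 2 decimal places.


Find the antiderivative of 12x^3:
F(x) = 12/4 * x^4
Apply the Fundamental Theorem of Calculus:
F(2) - F(0)
= 12/4 * 2^4 - 12/4 * 0^4
= 12/4 * (16 - 0)
= 12/4 * 16
= 48 = 48.00

48.00
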